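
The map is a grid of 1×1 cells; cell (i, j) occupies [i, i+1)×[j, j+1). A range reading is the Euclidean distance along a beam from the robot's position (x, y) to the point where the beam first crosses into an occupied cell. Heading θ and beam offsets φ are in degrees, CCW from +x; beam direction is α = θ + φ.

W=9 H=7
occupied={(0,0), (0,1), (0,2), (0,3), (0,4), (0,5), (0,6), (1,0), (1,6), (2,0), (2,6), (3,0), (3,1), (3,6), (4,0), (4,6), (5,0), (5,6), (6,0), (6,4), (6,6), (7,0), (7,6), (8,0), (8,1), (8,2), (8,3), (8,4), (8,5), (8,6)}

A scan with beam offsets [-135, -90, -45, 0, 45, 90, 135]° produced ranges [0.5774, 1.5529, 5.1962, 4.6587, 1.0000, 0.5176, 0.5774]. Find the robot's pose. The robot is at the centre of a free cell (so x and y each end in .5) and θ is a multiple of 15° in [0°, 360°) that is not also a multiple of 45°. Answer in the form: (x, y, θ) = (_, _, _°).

The pose lattice has 33·16 = 528 candidates. Test each by forward raycasting.
  (7.5, 3.5, 285°): beam 1 = 1.0000 ≠ 0.5774 ✗
  (4.5, 3.5, 165°): beam 1 = 1.7321 ≠ 0.5774 ✗
  (6.5, 2.5, 300°): beam 1 = 5.6940 ≠ 0.5774 ✗
  (5.5, 4.5, 195°): beam 1 = 1.7321 ≠ 0.5774 ✗
  …
  (1.5, 1.5, 75°): r_1=0.5774, r_2=1.5529, r_3=5.1962, r_4=4.6587, r_5=1.0000, r_6=0.5176, r_7=0.5774 — all match ✓
Unique over the lattice → pose = (1.5, 1.5, 75°).

(x, y, θ) = (1.5, 1.5, 75°)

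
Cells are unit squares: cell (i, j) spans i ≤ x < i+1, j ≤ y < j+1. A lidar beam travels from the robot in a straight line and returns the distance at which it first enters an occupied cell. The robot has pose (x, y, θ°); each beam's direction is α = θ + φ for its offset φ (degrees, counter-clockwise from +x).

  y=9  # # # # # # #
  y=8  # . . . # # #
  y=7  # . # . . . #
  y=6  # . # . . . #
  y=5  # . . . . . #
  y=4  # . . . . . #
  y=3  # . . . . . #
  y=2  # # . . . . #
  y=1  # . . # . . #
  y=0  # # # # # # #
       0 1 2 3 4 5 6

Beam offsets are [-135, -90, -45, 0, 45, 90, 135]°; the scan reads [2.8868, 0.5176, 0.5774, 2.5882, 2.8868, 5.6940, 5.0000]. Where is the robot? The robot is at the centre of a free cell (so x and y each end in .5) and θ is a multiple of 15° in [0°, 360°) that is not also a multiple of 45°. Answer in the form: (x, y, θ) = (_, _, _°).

(x, y, θ) = (3.5, 2.5, 345°)

Enumerate (i+0.5, j+0.5, θ) over the 34 free cells and 16 admissible headings. For each, cast all 7 beams and compare to the given ranges.
  (4.5, 4.5, 330°): beam 1 = 3.6235 ≠ 2.8868 ✗
  (4.5, 1.5, 210°): beam 1 = 5.7956 ≠ 2.8868 ✗
  (3.5, 4.5, 30°): beam 1 = 3.6235 ≠ 2.8868 ✗
  (2.5, 1.5, 210°): beam 1 = 6.7293 ≠ 2.8868 ✗
  …
  (3.5, 2.5, 345°): r_1=2.8868, r_2=0.5176, r_3=0.5774, r_4=2.5882, r_5=2.8868, r_6=5.6940, r_7=5.0000 — all match ✓
No second candidate reproduces the full scan.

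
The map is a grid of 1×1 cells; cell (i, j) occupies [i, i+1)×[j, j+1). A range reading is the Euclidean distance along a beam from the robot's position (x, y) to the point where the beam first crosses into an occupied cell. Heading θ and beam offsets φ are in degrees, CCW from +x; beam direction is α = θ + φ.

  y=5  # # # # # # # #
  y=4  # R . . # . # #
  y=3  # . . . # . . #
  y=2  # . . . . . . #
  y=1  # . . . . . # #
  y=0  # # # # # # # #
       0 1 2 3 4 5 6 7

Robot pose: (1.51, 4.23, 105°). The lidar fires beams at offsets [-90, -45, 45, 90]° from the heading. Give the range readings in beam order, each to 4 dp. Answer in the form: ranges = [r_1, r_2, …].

ranges = [2.5778, 0.8891, 0.5889, 0.5280]

beam 1: φ=-90°, α=15°
  dir = (cos 15°, sin 15°) = (0.9659, 0.2588); from cell (1,4)
  next x-line at t=0.5073, next y-line at t=2.9751; Δt_x=1.0353, Δt_y=3.8637
    x: enter (2,4) at t=0.5073
    x: enter (3,4) at t=1.5426
    x: enter (4,4) at t=2.5778 ← occupied
  → r_1 = 2.5778
beam 2: φ=-45°, α=60°
  dir = (cos 60°, sin 60°) = (0.5000, 0.8660); from cell (1,4)
  next x-line at t=0.9800, next y-line at t=0.8891; Δt_x=2.0000, Δt_y=1.1547
    y: enter (1,5) at t=0.8891 ← occupied
  → r_2 = 0.8891
beam 3: φ=45°, α=150°
  dir = (cos 150°, sin 150°) = (-0.8660, 0.5000); from cell (1,4)
  next x-line at t=0.5889, next y-line at t=1.5400; Δt_x=1.1547, Δt_y=2.0000
    x: enter (0,4) at t=0.5889 ← occupied
  → r_3 = 0.5889
beam 4: φ=90°, α=195°
  dir = (cos 195°, sin 195°) = (-0.9659, -0.2588); from cell (1,4)
  next x-line at t=0.5280, next y-line at t=0.8887; Δt_x=1.0353, Δt_y=3.8637
    x: enter (0,4) at t=0.5280 ← occupied
  → r_4 = 0.5280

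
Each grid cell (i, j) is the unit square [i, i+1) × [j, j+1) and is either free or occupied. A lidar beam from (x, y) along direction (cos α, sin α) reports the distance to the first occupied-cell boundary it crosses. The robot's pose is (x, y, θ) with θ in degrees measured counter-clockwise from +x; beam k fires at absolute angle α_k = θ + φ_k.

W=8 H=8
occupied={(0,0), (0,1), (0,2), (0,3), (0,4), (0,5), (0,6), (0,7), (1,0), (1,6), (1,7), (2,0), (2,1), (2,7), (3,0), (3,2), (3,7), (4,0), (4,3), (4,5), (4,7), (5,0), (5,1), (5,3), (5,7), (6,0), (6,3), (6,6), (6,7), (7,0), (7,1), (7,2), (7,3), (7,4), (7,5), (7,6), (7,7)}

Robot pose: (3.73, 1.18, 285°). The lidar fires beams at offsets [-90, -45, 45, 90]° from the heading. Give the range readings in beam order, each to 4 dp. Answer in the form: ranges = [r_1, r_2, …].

beam 1: φ=-90°, α=195°
  cosα=-0.9659 sinα=-0.2588 | (3,1) | tMaxX 0.7558 tMaxY 0.6955 | tΔX 1.0353 tΔY 3.8637
    t=0.6955 [y] (3,0) — stop
  → r_1 = 0.6955
beam 2: φ=-45°, α=240°
  cosα=-0.5000 sinα=-0.8660 | (3,1) | tMaxX 1.4600 tMaxY 0.2078 | tΔX 2.0000 tΔY 1.1547
    t=0.2078 [y] (3,0) — stop
  → r_2 = 0.2078
beam 3: φ=45°, α=330°
  cosα=0.8660 sinα=-0.5000 | (3,1) | tMaxX 0.3118 tMaxY 0.3600 | tΔX 1.1547 tΔY 2.0000
    t=0.3118 [x] (4,1)
    t=0.3600 [y] (4,0) — stop
  → r_3 = 0.3600
beam 4: φ=90°, α=15°
  cosα=0.9659 sinα=0.2588 | (3,1) | tMaxX 0.2795 tMaxY 3.1682 | tΔX 1.0353 tΔY 3.8637
    t=0.2795 [x] (4,1)
    t=1.3148 [x] (5,1) — stop
  → r_4 = 1.3148

ranges = [0.6955, 0.2078, 0.3600, 1.3148]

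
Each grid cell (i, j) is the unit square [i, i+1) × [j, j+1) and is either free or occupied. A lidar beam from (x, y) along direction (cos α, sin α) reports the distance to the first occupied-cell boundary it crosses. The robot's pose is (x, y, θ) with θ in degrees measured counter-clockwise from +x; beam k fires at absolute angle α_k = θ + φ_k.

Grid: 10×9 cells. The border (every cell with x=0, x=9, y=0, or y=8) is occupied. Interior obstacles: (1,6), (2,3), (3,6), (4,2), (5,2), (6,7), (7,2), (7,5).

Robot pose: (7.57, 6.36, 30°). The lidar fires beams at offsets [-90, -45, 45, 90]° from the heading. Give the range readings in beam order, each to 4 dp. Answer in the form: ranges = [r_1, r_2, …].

ranges = [0.4157, 1.4804, 1.6979, 1.1400]

beam 1: φ=-90°, α=300°
  d=(0.5000,-0.8660)  start (7,6)  tX=0.8600 tY=0.4157  stride 1/|dx|=2.0000 1/|dy|=1.1547
    cross y-line → (7,5), t=0.4157 (wall)
  → r_1 = 0.4157
beam 2: φ=-45°, α=345°
  d=(0.9659,-0.2588)  start (7,6)  tX=0.4452 tY=1.3909  stride 1/|dx|=1.0353 1/|dy|=3.8637
    cross x-line → (8,6), t=0.4452
    cross y-line → (8,5), t=1.3909
    cross x-line → (9,5), t=1.4804 (wall)
  → r_2 = 1.4804
beam 3: φ=45°, α=75°
  d=(0.2588,0.9659)  start (7,6)  tX=1.6614 tY=0.6626  stride 1/|dx|=3.8637 1/|dy|=1.0353
    cross y-line → (7,7), t=0.6626
    cross x-line → (8,7), t=1.6614
    cross y-line → (8,8), t=1.6979 (wall)
  → r_3 = 1.6979
beam 4: φ=90°, α=120°
  d=(-0.5000,0.8660)  start (7,6)  tX=1.1400 tY=0.7390  stride 1/|dx|=2.0000 1/|dy|=1.1547
    cross y-line → (7,7), t=0.7390
    cross x-line → (6,7), t=1.1400 (wall)
  → r_4 = 1.1400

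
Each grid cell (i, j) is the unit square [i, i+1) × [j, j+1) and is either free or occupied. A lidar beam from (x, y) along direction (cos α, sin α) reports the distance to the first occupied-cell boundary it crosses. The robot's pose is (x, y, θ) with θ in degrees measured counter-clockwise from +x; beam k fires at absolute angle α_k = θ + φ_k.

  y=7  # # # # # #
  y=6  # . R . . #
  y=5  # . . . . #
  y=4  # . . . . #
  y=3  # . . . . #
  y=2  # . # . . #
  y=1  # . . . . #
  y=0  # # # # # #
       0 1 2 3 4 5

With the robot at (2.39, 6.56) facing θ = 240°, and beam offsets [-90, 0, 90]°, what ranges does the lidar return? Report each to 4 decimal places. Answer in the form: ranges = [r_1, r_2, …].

beam 1: φ=-90°, α=150°
  cosα=-0.8660 sinα=0.5000 | (2,6) | tMaxX 0.4503 tMaxY 0.8800 | tΔX 1.1547 tΔY 2.0000
    t=0.4503 [x] (1,6)
    t=0.8800 [y] (1,7) — stop
  → r_1 = 0.8800
beam 2: φ=0°, α=240°
  cosα=-0.5000 sinα=-0.8660 | (2,6) | tMaxX 0.7800 tMaxY 0.6466 | tΔX 2.0000 tΔY 1.1547
    t=0.6466 [y] (2,5)
    t=0.7800 [x] (1,5)
    t=1.8013 [y] (1,4)
    t=2.7800 [x] (0,4) — stop
  → r_2 = 2.7800
beam 3: φ=90°, α=330°
  cosα=0.8660 sinα=-0.5000 | (2,6) | tMaxX 0.7044 tMaxY 1.1200 | tΔX 1.1547 tΔY 2.0000
    t=0.7044 [x] (3,6)
    t=1.1200 [y] (3,5)
    t=1.8591 [x] (4,5)
    t=3.0138 [x] (5,5) — stop
  → r_3 = 3.0138

ranges = [0.8800, 2.7800, 3.0138]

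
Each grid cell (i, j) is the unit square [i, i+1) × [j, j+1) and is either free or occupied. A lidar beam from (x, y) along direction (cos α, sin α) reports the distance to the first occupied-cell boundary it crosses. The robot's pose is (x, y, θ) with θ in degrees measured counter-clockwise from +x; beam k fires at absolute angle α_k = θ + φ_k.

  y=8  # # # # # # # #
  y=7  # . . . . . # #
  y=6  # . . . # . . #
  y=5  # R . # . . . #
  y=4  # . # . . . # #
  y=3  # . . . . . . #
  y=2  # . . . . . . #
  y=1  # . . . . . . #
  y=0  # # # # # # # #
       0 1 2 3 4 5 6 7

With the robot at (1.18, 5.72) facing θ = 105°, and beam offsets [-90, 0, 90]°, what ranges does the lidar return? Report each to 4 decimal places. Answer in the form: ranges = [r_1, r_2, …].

beam 1: φ=-90°, α=15°
  d=(0.9659,0.2588)  start (1,5)  tX=0.8489 tY=1.0818  stride 1/|dx|=1.0353 1/|dy|=3.8637
    cross x-line → (2,5), t=0.8489
    cross y-line → (2,6), t=1.0818
    cross x-line → (3,6), t=1.8842
    cross x-line → (4,6), t=2.9195 (wall)
  → r_1 = 2.9195
beam 2: φ=0°, α=105°
  d=(-0.2588,0.9659)  start (1,5)  tX=0.6955 tY=0.2899  stride 1/|dx|=3.8637 1/|dy|=1.0353
    cross y-line → (1,6), t=0.2899
    cross x-line → (0,6), t=0.6955 (wall)
  → r_2 = 0.6955
beam 3: φ=90°, α=195°
  d=(-0.9659,-0.2588)  start (1,5)  tX=0.1863 tY=2.7819  stride 1/|dx|=1.0353 1/|dy|=3.8637
    cross x-line → (0,5), t=0.1863 (wall)
  → r_3 = 0.1863

ranges = [2.9195, 0.6955, 0.1863]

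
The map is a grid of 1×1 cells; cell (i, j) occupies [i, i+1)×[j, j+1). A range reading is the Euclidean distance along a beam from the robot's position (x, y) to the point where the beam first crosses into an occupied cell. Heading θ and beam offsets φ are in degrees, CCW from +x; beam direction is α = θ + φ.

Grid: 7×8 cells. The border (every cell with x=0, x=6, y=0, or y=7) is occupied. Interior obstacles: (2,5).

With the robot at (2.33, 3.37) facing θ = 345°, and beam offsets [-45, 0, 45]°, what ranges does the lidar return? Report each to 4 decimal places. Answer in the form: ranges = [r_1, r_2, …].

ranges = [2.7366, 3.7995, 4.2378]

beam 1: φ=-45°, α=300°
  dir = (cos 300°, sin 300°) = (0.5000, -0.8660); from cell (2,3)
  next x-line at t=1.3400, next y-line at t=0.4272; Δt_x=2.0000, Δt_y=1.1547
    y: enter (2,2) at t=0.4272
    x: enter (3,2) at t=1.3400
    y: enter (3,1) at t=1.5819
    y: enter (3,0) at t=2.7366 ← occupied
  → r_1 = 2.7366
beam 2: φ=0°, α=345°
  dir = (cos 345°, sin 345°) = (0.9659, -0.2588); from cell (2,3)
  next x-line at t=0.6936, next y-line at t=1.4296; Δt_x=1.0353, Δt_y=3.8637
    x: enter (3,3) at t=0.6936
    y: enter (3,2) at t=1.4296
    x: enter (4,2) at t=1.7289
    x: enter (5,2) at t=2.7642
    x: enter (6,2) at t=3.7995 ← occupied
  → r_2 = 3.7995
beam 3: φ=45°, α=30°
  dir = (cos 30°, sin 30°) = (0.8660, 0.5000); from cell (2,3)
  next x-line at t=0.7736, next y-line at t=1.2600; Δt_x=1.1547, Δt_y=2.0000
    x: enter (3,3) at t=0.7736
    y: enter (3,4) at t=1.2600
    x: enter (4,4) at t=1.9283
    x: enter (5,4) at t=3.0831
    y: enter (5,5) at t=3.2600
    x: enter (6,5) at t=4.2378 ← occupied
  → r_3 = 4.2378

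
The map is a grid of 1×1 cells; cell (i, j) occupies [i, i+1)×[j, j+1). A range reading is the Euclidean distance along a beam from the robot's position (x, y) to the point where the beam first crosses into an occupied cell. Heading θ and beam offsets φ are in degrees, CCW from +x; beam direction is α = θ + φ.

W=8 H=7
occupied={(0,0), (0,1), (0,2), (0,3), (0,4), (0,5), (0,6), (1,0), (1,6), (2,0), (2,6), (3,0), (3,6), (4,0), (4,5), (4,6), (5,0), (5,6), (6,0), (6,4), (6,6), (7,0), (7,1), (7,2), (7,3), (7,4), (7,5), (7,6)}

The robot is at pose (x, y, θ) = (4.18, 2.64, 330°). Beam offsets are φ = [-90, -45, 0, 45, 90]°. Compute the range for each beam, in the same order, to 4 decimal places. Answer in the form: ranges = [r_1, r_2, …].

ranges = [1.8937, 1.6979, 3.2563, 2.9195, 3.8798]

beam 1: φ=-90°, α=240°
  cosα=-0.5000 sinα=-0.8660 | (4,2) | tMaxX 0.3600 tMaxY 0.7390 | tΔX 2.0000 tΔY 1.1547
    t=0.3600 [x] (3,2)
    t=0.7390 [y] (3,1)
    t=1.8937 [y] (3,0) — stop
  → r_1 = 1.8937
beam 2: φ=-45°, α=285°
  cosα=0.2588 sinα=-0.9659 | (4,2) | tMaxX 3.1682 tMaxY 0.6626 | tΔX 3.8637 tΔY 1.0353
    t=0.6626 [y] (4,1)
    t=1.6979 [y] (4,0) — stop
  → r_2 = 1.6979
beam 3: φ=0°, α=330°
  cosα=0.8660 sinα=-0.5000 | (4,2) | tMaxX 0.9469 tMaxY 1.2800 | tΔX 1.1547 tΔY 2.0000
    t=0.9469 [x] (5,2)
    t=1.2800 [y] (5,1)
    t=2.1016 [x] (6,1)
    t=3.2563 [x] (7,1) — stop
  → r_3 = 3.2563
beam 4: φ=45°, α=15°
  cosα=0.9659 sinα=0.2588 | (4,2) | tMaxX 0.8489 tMaxY 1.3909 | tΔX 1.0353 tΔY 3.8637
    t=0.8489 [x] (5,2)
    t=1.3909 [y] (5,3)
    t=1.8842 [x] (6,3)
    t=2.9195 [x] (7,3) — stop
  → r_4 = 2.9195
beam 5: φ=90°, α=60°
  cosα=0.5000 sinα=0.8660 | (4,2) | tMaxX 1.6400 tMaxY 0.4157 | tΔX 2.0000 tΔY 1.1547
    t=0.4157 [y] (4,3)
    t=1.5704 [y] (4,4)
    t=1.6400 [x] (5,4)
    t=2.7251 [y] (5,5)
    t=3.6400 [x] (6,5)
    t=3.8798 [y] (6,6) — stop
  → r_5 = 3.8798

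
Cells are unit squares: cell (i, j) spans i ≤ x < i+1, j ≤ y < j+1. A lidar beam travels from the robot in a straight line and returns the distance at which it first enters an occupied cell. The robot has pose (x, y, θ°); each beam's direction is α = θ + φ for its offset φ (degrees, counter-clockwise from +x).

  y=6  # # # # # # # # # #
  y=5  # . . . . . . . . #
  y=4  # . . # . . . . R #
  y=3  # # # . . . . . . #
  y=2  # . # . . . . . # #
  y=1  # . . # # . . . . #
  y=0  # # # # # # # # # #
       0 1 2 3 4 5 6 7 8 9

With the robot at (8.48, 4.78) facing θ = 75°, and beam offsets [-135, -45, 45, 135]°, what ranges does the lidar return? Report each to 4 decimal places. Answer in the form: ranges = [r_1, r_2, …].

beam 1: φ=-135°, α=300°
  dir = (cos 300°, sin 300°) = (0.5000, -0.8660); from cell (8,4)
  next x-line at t=1.0400, next y-line at t=0.9007; Δt_x=2.0000, Δt_y=1.1547
    y: enter (8,3) at t=0.9007
    x: enter (9,3) at t=1.0400 ← occupied
  → r_1 = 1.0400
beam 2: φ=-45°, α=30°
  dir = (cos 30°, sin 30°) = (0.8660, 0.5000); from cell (8,4)
  next x-line at t=0.6004, next y-line at t=0.4400; Δt_x=1.1547, Δt_y=2.0000
    y: enter (8,5) at t=0.4400
    x: enter (9,5) at t=0.6004 ← occupied
  → r_2 = 0.6004
beam 3: φ=45°, α=120°
  dir = (cos 120°, sin 120°) = (-0.5000, 0.8660); from cell (8,4)
  next x-line at t=0.9600, next y-line at t=0.2540; Δt_x=2.0000, Δt_y=1.1547
    y: enter (8,5) at t=0.2540
    x: enter (7,5) at t=0.9600
    y: enter (7,6) at t=1.4087 ← occupied
  → r_3 = 1.4087
beam 4: φ=135°, α=210°
  dir = (cos 210°, sin 210°) = (-0.8660, -0.5000); from cell (8,4)
  next x-line at t=0.5543, next y-line at t=1.5600; Δt_x=1.1547, Δt_y=2.0000
    x: enter (7,4) at t=0.5543
    y: enter (7,3) at t=1.5600
    x: enter (6,3) at t=1.7090
    x: enter (5,3) at t=2.8637
    y: enter (5,2) at t=3.5600
    x: enter (4,2) at t=4.0184
    x: enter (3,2) at t=5.1731
    y: enter (3,1) at t=5.5600 ← occupied
  → r_4 = 5.5600

ranges = [1.0400, 0.6004, 1.4087, 5.5600]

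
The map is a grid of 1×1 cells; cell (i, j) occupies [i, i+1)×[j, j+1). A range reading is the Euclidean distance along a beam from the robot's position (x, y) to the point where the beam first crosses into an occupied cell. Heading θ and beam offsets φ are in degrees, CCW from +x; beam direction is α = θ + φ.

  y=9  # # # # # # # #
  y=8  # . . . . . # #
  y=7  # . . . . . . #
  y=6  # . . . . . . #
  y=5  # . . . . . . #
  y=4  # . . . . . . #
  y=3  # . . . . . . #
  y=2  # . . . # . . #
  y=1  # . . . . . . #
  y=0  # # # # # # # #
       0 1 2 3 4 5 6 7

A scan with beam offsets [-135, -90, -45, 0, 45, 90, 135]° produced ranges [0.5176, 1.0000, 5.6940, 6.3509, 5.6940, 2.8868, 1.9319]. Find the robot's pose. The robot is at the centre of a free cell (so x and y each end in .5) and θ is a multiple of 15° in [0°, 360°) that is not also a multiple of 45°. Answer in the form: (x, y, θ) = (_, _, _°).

Candidates: 46 free-cell centres × 16 headings = 736 poses. Raycast each; keep the one whose scan matches to 4 dp.
  (1.5, 6.5, 150°): beam 1 = 5.6940 ≠ 0.5176 ✗
  (1.5, 6.5, 255°): beam 1 = 1.0000 ≠ 0.5176 ✗
  (3.5, 2.5, 15°): beam 1 = 1.7321 ≠ 0.5176 ✗
  (2.5, 1.5, 210°): beam 1 = 7.7646 ≠ 0.5176 ✗
  (1.5, 4.5, 15°): beam 1 = 1.0000 ≠ 0.5176 ✗
  …
  (1.5, 6.5, 330°): r_1=0.5176, r_2=1.0000, r_3=5.6940, r_4=6.3509, r_5=5.6940, r_6=2.8868, r_7=1.9319 — all match ✓
Unique over the lattice → pose = (1.5, 6.5, 330°).

(x, y, θ) = (1.5, 6.5, 330°)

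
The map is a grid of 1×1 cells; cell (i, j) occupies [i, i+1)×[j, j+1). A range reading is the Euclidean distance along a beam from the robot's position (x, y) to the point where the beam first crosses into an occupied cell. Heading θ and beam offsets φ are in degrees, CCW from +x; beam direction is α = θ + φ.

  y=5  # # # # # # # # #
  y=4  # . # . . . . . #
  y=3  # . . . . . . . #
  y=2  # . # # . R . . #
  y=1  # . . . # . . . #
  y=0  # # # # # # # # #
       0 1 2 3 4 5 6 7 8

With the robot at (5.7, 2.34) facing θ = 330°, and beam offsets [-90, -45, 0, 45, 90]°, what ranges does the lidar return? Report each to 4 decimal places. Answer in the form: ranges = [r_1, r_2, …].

beam 1: φ=-90°, α=240°
  direction (-0.5000, -0.8660); cell (5,2); t to first gridline: x 1.4000, y 0.3926 (then +2.0000 / +1.1547)
    (5,1) via y @ 0.3926
    (4,1) via x @ 1.4000  # hit
  → r_1 = 1.4000
beam 2: φ=-45°, α=285°
  direction (0.2588, -0.9659); cell (5,2); t to first gridline: x 1.1591, y 0.3520 (then +3.8637 / +1.0353)
    (5,1) via y @ 0.3520
    (6,1) via x @ 1.1591
    (6,0) via y @ 1.3873  # hit
  → r_2 = 1.3873
beam 3: φ=0°, α=330°
  direction (0.8660, -0.5000); cell (5,2); t to first gridline: x 0.3464, y 0.6800 (then +1.1547 / +2.0000)
    (6,2) via x @ 0.3464
    (6,1) via y @ 0.6800
    (7,1) via x @ 1.5011
    (8,1) via x @ 2.6558  # hit
  → r_3 = 2.6558
beam 4: φ=45°, α=15°
  direction (0.9659, 0.2588); cell (5,2); t to first gridline: x 0.3106, y 2.5500 (then +1.0353 / +3.8637)
    (6,2) via x @ 0.3106
    (7,2) via x @ 1.3459
    (8,2) via x @ 2.3811  # hit
  → r_4 = 2.3811
beam 5: φ=90°, α=60°
  direction (0.5000, 0.8660); cell (5,2); t to first gridline: x 0.6000, y 0.7621 (then +2.0000 / +1.1547)
    (6,2) via x @ 0.6000
    (6,3) via y @ 0.7621
    (6,4) via y @ 1.9168
    (7,4) via x @ 2.6000
    (7,5) via y @ 3.0715  # hit
  → r_5 = 3.0715

ranges = [1.4000, 1.3873, 2.6558, 2.3811, 3.0715]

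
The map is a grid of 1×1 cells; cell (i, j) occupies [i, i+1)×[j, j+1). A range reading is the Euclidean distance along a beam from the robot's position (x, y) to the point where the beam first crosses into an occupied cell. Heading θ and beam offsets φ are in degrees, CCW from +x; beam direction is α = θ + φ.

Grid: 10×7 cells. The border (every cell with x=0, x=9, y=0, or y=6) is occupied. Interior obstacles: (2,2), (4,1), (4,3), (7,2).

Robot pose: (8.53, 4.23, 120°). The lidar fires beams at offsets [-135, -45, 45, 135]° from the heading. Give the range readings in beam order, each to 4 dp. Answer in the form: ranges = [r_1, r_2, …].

ranges = [0.4866, 1.8159, 6.8388, 2.0478]

beam 1: φ=-135°, α=345°
  direction (0.9659, -0.2588); cell (8,4); t to first gridline: x 0.4866, y 0.8887 (then +1.0353 / +3.8637)
    (9,4) via x @ 0.4866  # hit
  → r_1 = 0.4866
beam 2: φ=-45°, α=75°
  direction (0.2588, 0.9659); cell (8,4); t to first gridline: x 1.8159, y 0.7972 (then +3.8637 / +1.0353)
    (8,5) via y @ 0.7972
    (9,5) via x @ 1.8159  # hit
  → r_2 = 1.8159
beam 3: φ=45°, α=165°
  direction (-0.9659, 0.2588); cell (8,4); t to first gridline: x 0.5487, y 2.9751 (then +1.0353 / +3.8637)
    (7,4) via x @ 0.5487
    (6,4) via x @ 1.5840
    (5,4) via x @ 2.6192
    (5,5) via y @ 2.9751
    (4,5) via x @ 3.6545
    (3,5) via x @ 4.6898
    (2,5) via x @ 5.7251
    (1,5) via x @ 6.7604
    (1,6) via y @ 6.8388  # hit
  → r_3 = 6.8388
beam 4: φ=135°, α=255°
  direction (-0.2588, -0.9659); cell (8,4); t to first gridline: x 2.0478, y 0.2381 (then +3.8637 / +1.0353)
    (8,3) via y @ 0.2381
    (8,2) via y @ 1.2734
    (7,2) via x @ 2.0478  # hit
  → r_4 = 2.0478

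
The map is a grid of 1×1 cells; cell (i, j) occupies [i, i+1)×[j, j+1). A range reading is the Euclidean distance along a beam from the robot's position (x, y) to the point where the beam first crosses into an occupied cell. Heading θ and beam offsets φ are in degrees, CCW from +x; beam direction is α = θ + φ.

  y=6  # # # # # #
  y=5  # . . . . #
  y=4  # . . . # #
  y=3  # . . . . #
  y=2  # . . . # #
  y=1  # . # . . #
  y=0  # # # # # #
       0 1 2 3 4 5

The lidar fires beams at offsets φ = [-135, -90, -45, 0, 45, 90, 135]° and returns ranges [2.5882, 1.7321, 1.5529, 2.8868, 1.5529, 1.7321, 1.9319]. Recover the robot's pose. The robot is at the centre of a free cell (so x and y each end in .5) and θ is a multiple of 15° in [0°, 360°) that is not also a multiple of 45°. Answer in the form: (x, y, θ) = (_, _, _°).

Candidates: 17 free-cell centres × 16 headings = 272 poses. Raycast each; keep the one whose scan matches to 4 dp.
  (1.5, 1.5, 120°): beam 1 = 0.5176 ≠ 2.5882 ✗
  (1.5, 2.5, 105°): beam 1 = 1.0000 ≠ 2.5882 ✗
  (3.5, 2.5, 255°): beam 1 = 4.0415 ≠ 2.5882 ✗
  (1.5, 2.5, 285°): beam 1 = 0.5774 ≠ 2.5882 ✗
  (1.5, 4.5, 255°): beam 1 = 1.0000 ≠ 2.5882 ✗
  …
  (2.5, 3.5, 240°): r_1=2.5882, r_2=1.7321, r_3=1.5529, r_4=2.8868, r_5=1.5529, r_6=1.7321, r_7=1.9319 — all match ✓
Unique over the lattice → pose = (2.5, 3.5, 240°).

(x, y, θ) = (2.5, 3.5, 240°)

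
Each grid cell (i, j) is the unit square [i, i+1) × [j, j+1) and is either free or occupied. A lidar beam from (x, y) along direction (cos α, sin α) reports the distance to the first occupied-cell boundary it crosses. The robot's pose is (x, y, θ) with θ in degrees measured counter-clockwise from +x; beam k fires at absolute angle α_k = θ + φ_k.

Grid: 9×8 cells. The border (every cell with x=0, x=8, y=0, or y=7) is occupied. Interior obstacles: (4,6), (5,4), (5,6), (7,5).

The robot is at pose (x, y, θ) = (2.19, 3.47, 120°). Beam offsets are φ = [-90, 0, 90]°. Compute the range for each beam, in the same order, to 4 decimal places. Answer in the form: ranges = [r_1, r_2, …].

beam 1: φ=-90°, α=30°
  dir = (cos 30°, sin 30°) = (0.8660, 0.5000); from cell (2,3)
  next x-line at t=0.9353, next y-line at t=1.0600; Δt_x=1.1547, Δt_y=2.0000
    x: enter (3,3) at t=0.9353
    y: enter (3,4) at t=1.0600
    x: enter (4,4) at t=2.0900
    y: enter (4,5) at t=3.0600
    x: enter (5,5) at t=3.2447
    x: enter (6,5) at t=4.3994
    y: enter (6,6) at t=5.0600
    x: enter (7,6) at t=5.5541
    x: enter (8,6) at t=6.7088 ← occupied
  → r_1 = 6.7088
beam 2: φ=0°, α=120°
  dir = (cos 120°, sin 120°) = (-0.5000, 0.8660); from cell (2,3)
  next x-line at t=0.3800, next y-line at t=0.6120; Δt_x=2.0000, Δt_y=1.1547
    x: enter (1,3) at t=0.3800
    y: enter (1,4) at t=0.6120
    y: enter (1,5) at t=1.7667
    x: enter (0,5) at t=2.3800 ← occupied
  → r_2 = 2.3800
beam 3: φ=90°, α=210°
  dir = (cos 210°, sin 210°) = (-0.8660, -0.5000); from cell (2,3)
  next x-line at t=0.2194, next y-line at t=0.9400; Δt_x=1.1547, Δt_y=2.0000
    x: enter (1,3) at t=0.2194
    y: enter (1,2) at t=0.9400
    x: enter (0,2) at t=1.3741 ← occupied
  → r_3 = 1.3741

ranges = [6.7088, 2.3800, 1.3741]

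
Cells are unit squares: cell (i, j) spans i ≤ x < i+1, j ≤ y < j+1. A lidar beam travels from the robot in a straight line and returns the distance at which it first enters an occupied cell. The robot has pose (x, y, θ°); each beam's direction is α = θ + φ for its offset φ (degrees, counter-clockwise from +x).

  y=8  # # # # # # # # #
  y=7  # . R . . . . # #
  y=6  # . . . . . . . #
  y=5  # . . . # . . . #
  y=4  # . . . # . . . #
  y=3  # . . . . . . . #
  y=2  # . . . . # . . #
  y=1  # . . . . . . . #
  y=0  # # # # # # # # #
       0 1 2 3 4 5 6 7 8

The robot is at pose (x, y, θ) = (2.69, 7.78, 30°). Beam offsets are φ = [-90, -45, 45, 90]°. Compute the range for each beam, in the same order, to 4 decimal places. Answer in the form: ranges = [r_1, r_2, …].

ranges = [2.6200, 5.4973, 0.2278, 0.2540]

beam 1: φ=-90°, α=300°
  dir = (cos 300°, sin 300°) = (0.5000, -0.8660); from cell (2,7)
  next x-line at t=0.6200, next y-line at t=0.9007; Δt_x=2.0000, Δt_y=1.1547
    x: enter (3,7) at t=0.6200
    y: enter (3,6) at t=0.9007
    y: enter (3,5) at t=2.0554
    x: enter (4,5) at t=2.6200 ← occupied
  → r_1 = 2.6200
beam 2: φ=-45°, α=345°
  dir = (cos 345°, sin 345°) = (0.9659, -0.2588); from cell (2,7)
  next x-line at t=0.3209, next y-line at t=3.0137; Δt_x=1.0353, Δt_y=3.8637
    x: enter (3,7) at t=0.3209
    x: enter (4,7) at t=1.3562
    x: enter (5,7) at t=2.3915
    y: enter (5,6) at t=3.0137
    x: enter (6,6) at t=3.4268
    x: enter (7,6) at t=4.4620
    x: enter (8,6) at t=5.4973 ← occupied
  → r_2 = 5.4973
beam 3: φ=45°, α=75°
  dir = (cos 75°, sin 75°) = (0.2588, 0.9659); from cell (2,7)
  next x-line at t=1.1977, next y-line at t=0.2278; Δt_x=3.8637, Δt_y=1.0353
    y: enter (2,8) at t=0.2278 ← occupied
  → r_3 = 0.2278
beam 4: φ=90°, α=120°
  dir = (cos 120°, sin 120°) = (-0.5000, 0.8660); from cell (2,7)
  next x-line at t=1.3800, next y-line at t=0.2540; Δt_x=2.0000, Δt_y=1.1547
    y: enter (2,8) at t=0.2540 ← occupied
  → r_4 = 0.2540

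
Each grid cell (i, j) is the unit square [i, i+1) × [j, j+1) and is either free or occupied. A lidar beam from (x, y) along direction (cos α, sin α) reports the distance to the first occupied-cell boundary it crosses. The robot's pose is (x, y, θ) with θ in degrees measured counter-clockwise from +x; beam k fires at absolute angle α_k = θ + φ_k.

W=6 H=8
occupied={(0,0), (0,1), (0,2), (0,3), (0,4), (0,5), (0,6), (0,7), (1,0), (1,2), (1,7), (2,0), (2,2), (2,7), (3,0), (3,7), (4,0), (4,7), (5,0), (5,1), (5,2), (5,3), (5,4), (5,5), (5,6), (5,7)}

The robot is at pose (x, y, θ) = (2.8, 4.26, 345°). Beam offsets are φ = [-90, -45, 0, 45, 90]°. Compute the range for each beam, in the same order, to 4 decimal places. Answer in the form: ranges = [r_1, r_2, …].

ranges = [1.3044, 3.7643, 2.2776, 2.5403, 2.8367]

beam 1: φ=-90°, α=255°
  d=(-0.2588,-0.9659)  start (2,4)  tX=3.0910 tY=0.2692  stride 1/|dx|=3.8637 1/|dy|=1.0353
    cross y-line → (2,3), t=0.2692
    cross y-line → (2,2), t=1.3044 (wall)
  → r_1 = 1.3044
beam 2: φ=-45°, α=300°
  d=(0.5000,-0.8660)  start (2,4)  tX=0.4000 tY=0.3002  stride 1/|dx|=2.0000 1/|dy|=1.1547
    cross y-line → (2,3), t=0.3002
    cross x-line → (3,3), t=0.4000
    cross y-line → (3,2), t=1.4549
    cross x-line → (4,2), t=2.4000
    cross y-line → (4,1), t=2.6096
    cross y-line → (4,0), t=3.7643 (wall)
  → r_2 = 3.7643
beam 3: φ=0°, α=345°
  d=(0.9659,-0.2588)  start (2,4)  tX=0.2071 tY=1.0046  stride 1/|dx|=1.0353 1/|dy|=3.8637
    cross x-line → (3,4), t=0.2071
    cross y-line → (3,3), t=1.0046
    cross x-line → (4,3), t=1.2423
    cross x-line → (5,3), t=2.2776 (wall)
  → r_3 = 2.2776
beam 4: φ=45°, α=30°
  d=(0.8660,0.5000)  start (2,4)  tX=0.2309 tY=1.4800  stride 1/|dx|=1.1547 1/|dy|=2.0000
    cross x-line → (3,4), t=0.2309
    cross x-line → (4,4), t=1.3856
    cross y-line → (4,5), t=1.4800
    cross x-line → (5,5), t=2.5403 (wall)
  → r_4 = 2.5403
beam 5: φ=90°, α=75°
  d=(0.2588,0.9659)  start (2,4)  tX=0.7727 tY=0.7661  stride 1/|dx|=3.8637 1/|dy|=1.0353
    cross y-line → (2,5), t=0.7661
    cross x-line → (3,5), t=0.7727
    cross y-line → (3,6), t=1.8014
    cross y-line → (3,7), t=2.8367 (wall)
  → r_5 = 2.8367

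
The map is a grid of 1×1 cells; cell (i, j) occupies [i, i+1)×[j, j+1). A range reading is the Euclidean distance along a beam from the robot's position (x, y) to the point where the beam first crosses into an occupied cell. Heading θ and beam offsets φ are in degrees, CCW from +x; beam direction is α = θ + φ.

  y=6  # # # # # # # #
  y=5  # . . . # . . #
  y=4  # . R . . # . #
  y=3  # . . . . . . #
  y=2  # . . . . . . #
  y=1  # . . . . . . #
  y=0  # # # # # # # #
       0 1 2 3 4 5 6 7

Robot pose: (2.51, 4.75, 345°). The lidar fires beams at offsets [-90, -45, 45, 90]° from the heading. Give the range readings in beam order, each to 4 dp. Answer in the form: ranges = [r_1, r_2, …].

beam 1: φ=-90°, α=255°
  d=(-0.2588,-0.9659)  start (2,4)  tX=1.9705 tY=0.7765  stride 1/|dx|=3.8637 1/|dy|=1.0353
    cross y-line → (2,3), t=0.7765
    cross y-line → (2,2), t=1.8117
    cross x-line → (1,2), t=1.9705
    cross y-line → (1,1), t=2.8470
    cross y-line → (1,0), t=3.8823 (wall)
  → r_1 = 3.8823
beam 2: φ=-45°, α=300°
  d=(0.5000,-0.8660)  start (2,4)  tX=0.9800 tY=0.8660  stride 1/|dx|=2.0000 1/|dy|=1.1547
    cross y-line → (2,3), t=0.8660
    cross x-line → (3,3), t=0.9800
    cross y-line → (3,2), t=2.0207
    cross x-line → (4,2), t=2.9800
    cross y-line → (4,1), t=3.1754
    cross y-line → (4,0), t=4.3301 (wall)
  → r_2 = 4.3301
beam 3: φ=45°, α=30°
  d=(0.8660,0.5000)  start (2,4)  tX=0.5658 tY=0.5000  stride 1/|dx|=1.1547 1/|dy|=2.0000
    cross y-line → (2,5), t=0.5000
    cross x-line → (3,5), t=0.5658
    cross x-line → (4,5), t=1.7205 (wall)
  → r_3 = 1.7205
beam 4: φ=90°, α=75°
  d=(0.2588,0.9659)  start (2,4)  tX=1.8932 tY=0.2588  stride 1/|dx|=3.8637 1/|dy|=1.0353
    cross y-line → (2,5), t=0.2588
    cross y-line → (2,6), t=1.2941 (wall)
  → r_4 = 1.2941

ranges = [3.8823, 4.3301, 1.7205, 1.2941]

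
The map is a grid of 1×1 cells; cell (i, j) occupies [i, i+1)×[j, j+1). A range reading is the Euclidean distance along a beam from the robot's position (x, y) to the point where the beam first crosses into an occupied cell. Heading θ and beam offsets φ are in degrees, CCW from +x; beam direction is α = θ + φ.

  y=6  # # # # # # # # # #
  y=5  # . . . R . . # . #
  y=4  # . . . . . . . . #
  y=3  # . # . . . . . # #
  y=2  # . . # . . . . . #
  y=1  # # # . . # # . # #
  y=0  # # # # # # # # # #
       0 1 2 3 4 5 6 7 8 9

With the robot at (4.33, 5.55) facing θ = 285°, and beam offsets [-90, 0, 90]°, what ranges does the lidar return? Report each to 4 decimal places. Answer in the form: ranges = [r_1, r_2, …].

ranges = [3.4475, 3.6752, 1.7387]

beam 1: φ=-90°, α=195°
  direction (-0.9659, -0.2588); cell (4,5); t to first gridline: x 0.3416, y 2.1250 (then +1.0353 / +3.8637)
    (3,5) via x @ 0.3416
    (2,5) via x @ 1.3769
    (2,4) via y @ 2.1250
    (1,4) via x @ 2.4122
    (0,4) via x @ 3.4475  # hit
  → r_1 = 3.4475
beam 2: φ=0°, α=285°
  direction (0.2588, -0.9659); cell (4,5); t to first gridline: x 2.5887, y 0.5694 (then +3.8637 / +1.0353)
    (4,4) via y @ 0.5694
    (4,3) via y @ 1.6047
    (5,3) via x @ 2.5887
    (5,2) via y @ 2.6400
    (5,1) via y @ 3.6752  # hit
  → r_2 = 3.6752
beam 3: φ=90°, α=15°
  direction (0.9659, 0.2588); cell (4,5); t to first gridline: x 0.6936, y 1.7387 (then +1.0353 / +3.8637)
    (5,5) via x @ 0.6936
    (6,5) via x @ 1.7289
    (6,6) via y @ 1.7387  # hit
  → r_3 = 1.7387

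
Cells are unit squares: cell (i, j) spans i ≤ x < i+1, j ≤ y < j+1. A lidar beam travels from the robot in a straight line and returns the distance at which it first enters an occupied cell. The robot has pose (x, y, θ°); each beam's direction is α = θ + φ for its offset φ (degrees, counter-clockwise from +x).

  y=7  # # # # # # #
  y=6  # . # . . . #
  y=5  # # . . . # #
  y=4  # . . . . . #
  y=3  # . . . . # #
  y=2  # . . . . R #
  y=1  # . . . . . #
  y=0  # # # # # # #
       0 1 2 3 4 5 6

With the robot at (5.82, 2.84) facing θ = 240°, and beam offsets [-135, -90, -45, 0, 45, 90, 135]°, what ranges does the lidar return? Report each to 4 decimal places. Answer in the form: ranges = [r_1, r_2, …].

beam 1: φ=-135°, α=105°
  cosα=-0.2588 sinα=0.9659 | (5,2) | tMaxX 3.1682 tMaxY 0.1656 | tΔX 3.8637 tΔY 1.0353
    t=0.1656 [y] (5,3) — stop
  → r_1 = 0.1656
beam 2: φ=-90°, α=150°
  cosα=-0.8660 sinα=0.5000 | (5,2) | tMaxX 0.9469 tMaxY 0.3200 | tΔX 1.1547 tΔY 2.0000
    t=0.3200 [y] (5,3) — stop
  → r_2 = 0.3200
beam 3: φ=-45°, α=195°
  cosα=-0.9659 sinα=-0.2588 | (5,2) | tMaxX 0.8489 tMaxY 3.2455 | tΔX 1.0353 tΔY 3.8637
    t=0.8489 [x] (4,2)
    t=1.8842 [x] (3,2)
    t=2.9195 [x] (2,2)
    t=3.2455 [y] (2,1)
    t=3.9548 [x] (1,1)
    t=4.9900 [x] (0,1) — stop
  → r_3 = 4.9900
beam 4: φ=0°, α=240°
  cosα=-0.5000 sinα=-0.8660 | (5,2) | tMaxX 1.6400 tMaxY 0.9699 | tΔX 2.0000 tΔY 1.1547
    t=0.9699 [y] (5,1)
    t=1.6400 [x] (4,1)
    t=2.1246 [y] (4,0) — stop
  → r_4 = 2.1246
beam 5: φ=45°, α=285°
  cosα=0.2588 sinα=-0.9659 | (5,2) | tMaxX 0.6955 tMaxY 0.8696 | tΔX 3.8637 tΔY 1.0353
    t=0.6955 [x] (6,2) — stop
  → r_5 = 0.6955
beam 6: φ=90°, α=330°
  cosα=0.8660 sinα=-0.5000 | (5,2) | tMaxX 0.2078 tMaxY 1.6800 | tΔX 1.1547 tΔY 2.0000
    t=0.2078 [x] (6,2) — stop
  → r_6 = 0.2078
beam 7: φ=135°, α=15°
  cosα=0.9659 sinα=0.2588 | (5,2) | tMaxX 0.1863 tMaxY 0.6182 | tΔX 1.0353 tΔY 3.8637
    t=0.1863 [x] (6,2) — stop
  → r_7 = 0.1863

ranges = [0.1656, 0.3200, 4.9900, 2.1246, 0.6955, 0.2078, 0.1863]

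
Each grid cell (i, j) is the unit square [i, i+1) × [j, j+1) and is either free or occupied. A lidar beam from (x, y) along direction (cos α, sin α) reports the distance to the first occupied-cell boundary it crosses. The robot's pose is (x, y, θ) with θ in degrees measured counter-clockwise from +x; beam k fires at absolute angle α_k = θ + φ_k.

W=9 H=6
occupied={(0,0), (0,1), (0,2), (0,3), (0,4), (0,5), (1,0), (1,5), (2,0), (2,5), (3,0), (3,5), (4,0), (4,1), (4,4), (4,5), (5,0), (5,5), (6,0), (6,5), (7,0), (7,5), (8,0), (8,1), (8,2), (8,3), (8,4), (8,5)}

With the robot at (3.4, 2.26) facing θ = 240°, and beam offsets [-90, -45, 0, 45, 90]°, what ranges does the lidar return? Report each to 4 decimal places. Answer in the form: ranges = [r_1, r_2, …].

beam 1: φ=-90°, α=150°
  d=(-0.8660,0.5000)  start (3,2)  tX=0.4619 tY=1.4800  stride 1/|dx|=1.1547 1/|dy|=2.0000
    cross x-line → (2,2), t=0.4619
    cross y-line → (2,3), t=1.4800
    cross x-line → (1,3), t=1.6166
    cross x-line → (0,3), t=2.7713 (wall)
  → r_1 = 2.7713
beam 2: φ=-45°, α=195°
  d=(-0.9659,-0.2588)  start (3,2)  tX=0.4141 tY=1.0046  stride 1/|dx|=1.0353 1/|dy|=3.8637
    cross x-line → (2,2), t=0.4141
    cross y-line → (2,1), t=1.0046
    cross x-line → (1,1), t=1.4494
    cross x-line → (0,1), t=2.4847 (wall)
  → r_2 = 2.4847
beam 3: φ=0°, α=240°
  d=(-0.5000,-0.8660)  start (3,2)  tX=0.8000 tY=0.3002  stride 1/|dx|=2.0000 1/|dy|=1.1547
    cross y-line → (3,1), t=0.3002
    cross x-line → (2,1), t=0.8000
    cross y-line → (2,0), t=1.4549 (wall)
  → r_3 = 1.4549
beam 4: φ=45°, α=285°
  d=(0.2588,-0.9659)  start (3,2)  tX=2.3182 tY=0.2692  stride 1/|dx|=3.8637 1/|dy|=1.0353
    cross y-line → (3,1), t=0.2692
    cross y-line → (3,0), t=1.3044 (wall)
  → r_4 = 1.3044
beam 5: φ=90°, α=330°
  d=(0.8660,-0.5000)  start (3,2)  tX=0.6928 tY=0.5200  stride 1/|dx|=1.1547 1/|dy|=2.0000
    cross y-line → (3,1), t=0.5200
    cross x-line → (4,1), t=0.6928 (wall)
  → r_5 = 0.6928

ranges = [2.7713, 2.4847, 1.4549, 1.3044, 0.6928]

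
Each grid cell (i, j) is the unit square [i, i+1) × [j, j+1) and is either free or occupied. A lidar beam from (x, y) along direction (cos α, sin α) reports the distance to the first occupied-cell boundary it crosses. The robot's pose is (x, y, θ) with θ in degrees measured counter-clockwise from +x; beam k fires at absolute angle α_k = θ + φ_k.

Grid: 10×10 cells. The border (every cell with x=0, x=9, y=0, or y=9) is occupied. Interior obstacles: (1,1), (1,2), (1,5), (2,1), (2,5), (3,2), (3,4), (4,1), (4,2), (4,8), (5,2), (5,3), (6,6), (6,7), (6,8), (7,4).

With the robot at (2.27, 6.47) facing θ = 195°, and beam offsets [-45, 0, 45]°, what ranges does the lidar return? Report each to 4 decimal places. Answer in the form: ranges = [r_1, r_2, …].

beam 1: φ=-45°, α=150°
  dir = (cos 150°, sin 150°) = (-0.8660, 0.5000); from cell (2,6)
  next x-line at t=0.3118, next y-line at t=1.0600; Δt_x=1.1547, Δt_y=2.0000
    x: enter (1,6) at t=0.3118
    y: enter (1,7) at t=1.0600
    x: enter (0,7) at t=1.4665 ← occupied
  → r_1 = 1.4665
beam 2: φ=0°, α=195°
  dir = (cos 195°, sin 195°) = (-0.9659, -0.2588); from cell (2,6)
  next x-line at t=0.2795, next y-line at t=1.8159; Δt_x=1.0353, Δt_y=3.8637
    x: enter (1,6) at t=0.2795
    x: enter (0,6) at t=1.3148 ← occupied
  → r_2 = 1.3148
beam 3: φ=45°, α=240°
  dir = (cos 240°, sin 240°) = (-0.5000, -0.8660); from cell (2,6)
  next x-line at t=0.5400, next y-line at t=0.5427; Δt_x=2.0000, Δt_y=1.1547
    x: enter (1,6) at t=0.5400
    y: enter (1,5) at t=0.5427 ← occupied
  → r_3 = 0.5427

ranges = [1.4665, 1.3148, 0.5427]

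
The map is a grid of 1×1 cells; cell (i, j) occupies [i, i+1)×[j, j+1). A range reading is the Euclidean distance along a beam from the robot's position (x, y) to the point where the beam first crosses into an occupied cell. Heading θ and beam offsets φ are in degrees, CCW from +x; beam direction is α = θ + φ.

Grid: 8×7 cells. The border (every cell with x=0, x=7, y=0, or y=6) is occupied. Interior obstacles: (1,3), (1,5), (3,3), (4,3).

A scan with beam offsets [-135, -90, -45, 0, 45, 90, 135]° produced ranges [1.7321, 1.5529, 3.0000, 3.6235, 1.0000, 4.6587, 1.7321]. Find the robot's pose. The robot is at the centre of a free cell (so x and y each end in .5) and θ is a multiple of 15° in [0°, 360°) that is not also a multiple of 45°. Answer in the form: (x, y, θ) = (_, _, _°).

(x, y, θ) = (5.5, 2.5, 105°)

Candidates: 26 free-cell centres × 16 headings = 416 poses. Raycast each; keep the one whose scan matches to 4 dp.
  (2.5, 2.5, 105°): beam 1 = 3.0000 ≠ 1.7321 ✗
  (4.5, 4.5, 255°): beam 2 = 2.5882 ≠ 1.5529 ✗
  (5.5, 5.5, 210°): beam 1 = 0.5176 ≠ 1.7321 ✗
  (6.5, 1.5, 240°): beam 1 = 4.6587 ≠ 1.7321 ✗
  …
  (5.5, 2.5, 105°): r_1=1.7321, r_2=1.5529, r_3=3.0000, r_4=3.6235, r_5=1.0000, r_6=4.6587, r_7=1.7321 — all match ✓
No second candidate reproduces the full scan.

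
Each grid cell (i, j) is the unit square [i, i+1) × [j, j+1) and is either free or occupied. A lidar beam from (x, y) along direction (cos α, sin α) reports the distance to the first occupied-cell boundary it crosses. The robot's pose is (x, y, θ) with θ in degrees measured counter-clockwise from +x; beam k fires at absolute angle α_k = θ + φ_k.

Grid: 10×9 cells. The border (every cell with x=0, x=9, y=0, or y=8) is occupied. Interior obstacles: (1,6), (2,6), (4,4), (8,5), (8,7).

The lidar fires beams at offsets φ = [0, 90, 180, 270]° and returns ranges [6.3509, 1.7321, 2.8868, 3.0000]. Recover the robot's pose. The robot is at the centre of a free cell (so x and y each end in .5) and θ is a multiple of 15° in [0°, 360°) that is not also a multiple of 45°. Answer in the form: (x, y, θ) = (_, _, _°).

Candidates: 51 free-cell centres × 16 headings = 816 poses. Raycast each; keep the one whose scan matches to 4 dp.
  (5.5, 1.5, 105°): beam 1 = 2.5882 ≠ 6.3509 ✗
  (8.5, 6.5, 210°): beam 1 = 4.0415 ≠ 6.3509 ✗
  (4.5, 2.5, 165°): beam 1 = 3.6235 ≠ 6.3509 ✗
  (7.5, 5.5, 150°): beam 1 = 5.0000 ≠ 6.3509 ✗
  (5.5, 4.5, 165°): beam 1 = 0.5176 ≠ 6.3509 ✗
  …
  (6.5, 2.5, 150°): r_1=6.3509, r_2=1.7321, r_3=2.8868, r_4=3.0000 — all match ✓
Unique over the lattice → pose = (6.5, 2.5, 150°).

(x, y, θ) = (6.5, 2.5, 150°)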